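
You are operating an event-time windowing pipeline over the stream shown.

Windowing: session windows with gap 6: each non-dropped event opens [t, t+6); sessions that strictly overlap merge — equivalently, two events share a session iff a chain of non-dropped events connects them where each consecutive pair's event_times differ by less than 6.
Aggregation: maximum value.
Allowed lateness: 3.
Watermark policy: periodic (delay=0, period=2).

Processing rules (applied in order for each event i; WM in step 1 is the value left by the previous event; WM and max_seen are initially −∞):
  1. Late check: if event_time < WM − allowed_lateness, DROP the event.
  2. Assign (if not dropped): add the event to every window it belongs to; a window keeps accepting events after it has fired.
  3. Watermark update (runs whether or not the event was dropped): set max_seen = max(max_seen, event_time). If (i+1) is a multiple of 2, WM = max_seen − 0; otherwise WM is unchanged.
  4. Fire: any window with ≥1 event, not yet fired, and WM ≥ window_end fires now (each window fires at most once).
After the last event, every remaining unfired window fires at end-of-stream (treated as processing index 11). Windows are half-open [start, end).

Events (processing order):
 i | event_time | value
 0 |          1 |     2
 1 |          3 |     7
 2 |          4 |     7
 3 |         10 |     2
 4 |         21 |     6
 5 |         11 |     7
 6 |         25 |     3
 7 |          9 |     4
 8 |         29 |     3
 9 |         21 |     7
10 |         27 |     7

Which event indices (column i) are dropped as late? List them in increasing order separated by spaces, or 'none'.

7 9

i=0 t=1 v=2: → [1,7); WM=−∞
i=1 t=3 v=7: → [1,9); WM=3
i=2 t=4 v=7: → [1,10); WM=3
i=3 t=10 v=2: → [10,16); WM=10
i=4 t=21 v=6: → [21,27); WM=10
i=5 t=11 v=7: → [10,17); WM=21
i=6 t=25 v=3: → [21,31); WM=21
i=7 t=9 v=4: DROP (t<21-3); WM=25
i=8 t=29 v=3: → [21,35); WM=25
i=9 t=21 v=7: DROP (t<25-3); WM=29
i=10 t=27 v=7: → [21,35); WM=29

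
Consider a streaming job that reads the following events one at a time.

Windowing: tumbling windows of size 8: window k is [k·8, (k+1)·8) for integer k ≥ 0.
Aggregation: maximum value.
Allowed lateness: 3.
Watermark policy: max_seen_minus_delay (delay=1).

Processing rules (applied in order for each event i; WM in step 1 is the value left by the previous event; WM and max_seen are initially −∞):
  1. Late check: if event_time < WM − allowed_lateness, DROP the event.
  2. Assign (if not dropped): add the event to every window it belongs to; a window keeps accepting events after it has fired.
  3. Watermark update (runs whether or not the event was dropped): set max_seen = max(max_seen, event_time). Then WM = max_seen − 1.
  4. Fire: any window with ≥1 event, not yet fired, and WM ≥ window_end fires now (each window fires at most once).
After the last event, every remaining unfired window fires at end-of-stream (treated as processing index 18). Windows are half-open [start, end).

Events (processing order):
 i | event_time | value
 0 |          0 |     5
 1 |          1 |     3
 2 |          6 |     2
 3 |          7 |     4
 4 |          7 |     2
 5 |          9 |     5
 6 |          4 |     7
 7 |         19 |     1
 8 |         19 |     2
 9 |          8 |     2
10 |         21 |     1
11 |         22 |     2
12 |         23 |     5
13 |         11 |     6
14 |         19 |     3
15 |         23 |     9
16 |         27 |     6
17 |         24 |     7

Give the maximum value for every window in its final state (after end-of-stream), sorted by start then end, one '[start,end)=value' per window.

i=0 t=0 v=5: → [0,8); WM=-1
i=1 t=1 v=3: → [0,8); WM=0
i=2 t=6 v=2: → [0,8); WM=5
i=3 t=7 v=4: → [0,8); WM=6
i=4 t=7 v=2: → [0,8); WM=6
i=5 t=9 v=5: → [8,16); WM=8; [0,8) fires=5
i=6 t=4 v=7: DROP (t<8-3); WM=8
i=7 t=19 v=1: → [16,24); WM=18; [8,16) fires=5
i=8 t=19 v=2: → [16,24); WM=18
i=9 t=8 v=2: DROP (t<18-3); WM=18
i=10 t=21 v=1: → [16,24); WM=20
i=11 t=22 v=2: → [16,24); WM=21
i=12 t=23 v=5: → [16,24); WM=22
i=13 t=11 v=6: DROP (t<22-3); WM=22
i=14 t=19 v=3: → [16,24); WM=22
i=15 t=23 v=9: → [16,24); WM=22
i=16 t=27 v=6: → [24,32); WM=26; [16,24) fires=9
i=17 t=24 v=7: → [24,32); WM=26

[0,8)=5 [8,16)=5 [16,24)=9 [24,32)=7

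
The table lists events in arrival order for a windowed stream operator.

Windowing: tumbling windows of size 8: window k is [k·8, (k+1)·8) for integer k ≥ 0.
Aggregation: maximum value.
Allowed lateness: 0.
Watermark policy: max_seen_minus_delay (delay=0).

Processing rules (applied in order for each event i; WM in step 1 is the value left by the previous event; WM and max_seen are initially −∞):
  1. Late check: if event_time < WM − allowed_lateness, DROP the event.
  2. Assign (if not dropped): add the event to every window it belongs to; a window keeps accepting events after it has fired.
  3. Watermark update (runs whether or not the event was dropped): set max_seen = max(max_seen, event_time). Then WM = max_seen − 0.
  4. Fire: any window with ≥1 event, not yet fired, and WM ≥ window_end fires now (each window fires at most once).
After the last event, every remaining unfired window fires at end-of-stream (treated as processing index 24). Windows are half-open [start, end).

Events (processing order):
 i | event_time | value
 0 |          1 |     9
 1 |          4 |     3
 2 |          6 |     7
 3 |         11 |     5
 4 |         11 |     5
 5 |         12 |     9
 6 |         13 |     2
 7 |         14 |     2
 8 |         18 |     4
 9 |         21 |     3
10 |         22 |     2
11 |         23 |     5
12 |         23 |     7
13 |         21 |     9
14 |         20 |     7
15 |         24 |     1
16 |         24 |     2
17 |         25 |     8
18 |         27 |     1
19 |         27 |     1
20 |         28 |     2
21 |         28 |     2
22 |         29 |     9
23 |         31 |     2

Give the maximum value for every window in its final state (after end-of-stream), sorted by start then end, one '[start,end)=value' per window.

[0,8)=9 [8,16)=9 [16,24)=7 [24,32)=9

i=0 t=1 v=9: → [0,8); WM=1
i=1 t=4 v=3: → [0,8); WM=4
i=2 t=6 v=7: → [0,8); WM=6
i=3 t=11 v=5: → [8,16); WM=11; [0,8) fires=9
i=4 t=11 v=5: → [8,16); WM=11
i=5 t=12 v=9: → [8,16); WM=12
i=6 t=13 v=2: → [8,16); WM=13
i=7 t=14 v=2: → [8,16); WM=14
i=8 t=18 v=4: → [16,24); WM=18; [8,16) fires=9
i=9 t=21 v=3: → [16,24); WM=21
i=10 t=22 v=2: → [16,24); WM=22
i=11 t=23 v=5: → [16,24); WM=23
i=12 t=23 v=7: → [16,24); WM=23
i=13 t=21 v=9: DROP (t<23-0); WM=23
i=14 t=20 v=7: DROP (t<23-0); WM=23
i=15 t=24 v=1: → [24,32); WM=24; [16,24) fires=7
i=16 t=24 v=2: → [24,32); WM=24
i=17 t=25 v=8: → [24,32); WM=25
i=18 t=27 v=1: → [24,32); WM=27
i=19 t=27 v=1: → [24,32); WM=27
i=20 t=28 v=2: → [24,32); WM=28
i=21 t=28 v=2: → [24,32); WM=28
i=22 t=29 v=9: → [24,32); WM=29
i=23 t=31 v=2: → [24,32); WM=31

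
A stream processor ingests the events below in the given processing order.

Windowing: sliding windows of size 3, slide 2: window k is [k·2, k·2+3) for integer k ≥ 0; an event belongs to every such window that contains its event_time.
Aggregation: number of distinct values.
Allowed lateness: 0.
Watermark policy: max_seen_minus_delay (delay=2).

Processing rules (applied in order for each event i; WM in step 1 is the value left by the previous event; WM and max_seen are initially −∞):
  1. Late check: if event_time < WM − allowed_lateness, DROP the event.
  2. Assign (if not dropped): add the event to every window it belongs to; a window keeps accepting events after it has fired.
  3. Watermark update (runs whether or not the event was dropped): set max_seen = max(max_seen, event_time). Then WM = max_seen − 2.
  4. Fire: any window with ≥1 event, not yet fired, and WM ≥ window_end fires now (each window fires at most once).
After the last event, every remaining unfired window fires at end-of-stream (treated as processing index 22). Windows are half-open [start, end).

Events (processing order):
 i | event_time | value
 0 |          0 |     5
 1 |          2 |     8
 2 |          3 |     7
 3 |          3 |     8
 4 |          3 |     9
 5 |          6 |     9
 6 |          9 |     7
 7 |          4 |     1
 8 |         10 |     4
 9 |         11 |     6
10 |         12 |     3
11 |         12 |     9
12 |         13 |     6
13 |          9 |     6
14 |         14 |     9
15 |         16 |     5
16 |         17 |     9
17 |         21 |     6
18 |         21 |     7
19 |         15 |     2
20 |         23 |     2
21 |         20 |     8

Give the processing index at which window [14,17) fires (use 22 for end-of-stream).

17

i=0 t=0 v=5: → [0,3); WM=-2
i=1 t=2 v=8: → [2,5),[0,3); WM=0
i=2 t=3 v=7: → [2,5); WM=1
i=3 t=3 v=8: → [2,5); WM=1
i=4 t=3 v=9: → [2,5); WM=1
i=5 t=6 v=9: → [6,9),[4,7); WM=4; [0,3) fires=2
i=6 t=9 v=7: → [8,11); WM=7; [2,5) fires=3 [4,7) fires=1
i=7 t=4 v=1: DROP (t<7-0); WM=7
i=8 t=10 v=4: → [10,13),[8,11); WM=8
i=9 t=11 v=6: → [10,13); WM=9; [6,9) fires=1
i=10 t=12 v=3: → [12,15),[10,13); WM=10
i=11 t=12 v=9: → [12,15),[10,13); WM=10
i=12 t=13 v=6: → [12,15); WM=11; [8,11) fires=2
i=13 t=9 v=6: DROP (t<11-0); WM=11
i=14 t=14 v=9: → [14,17),[12,15); WM=12
i=15 t=16 v=5: → [16,19),[14,17); WM=14; [10,13) fires=4
i=16 t=17 v=9: → [16,19); WM=15; [12,15) fires=3
i=17 t=21 v=6: → [20,23); WM=19; [14,17) fires=2 [16,19) fires=2
i=18 t=21 v=7: → [20,23); WM=19
i=19 t=15 v=2: DROP (t<19-0); WM=19
i=20 t=23 v=2: → [22,25); WM=21
i=21 t=20 v=8: DROP (t<21-0); WM=21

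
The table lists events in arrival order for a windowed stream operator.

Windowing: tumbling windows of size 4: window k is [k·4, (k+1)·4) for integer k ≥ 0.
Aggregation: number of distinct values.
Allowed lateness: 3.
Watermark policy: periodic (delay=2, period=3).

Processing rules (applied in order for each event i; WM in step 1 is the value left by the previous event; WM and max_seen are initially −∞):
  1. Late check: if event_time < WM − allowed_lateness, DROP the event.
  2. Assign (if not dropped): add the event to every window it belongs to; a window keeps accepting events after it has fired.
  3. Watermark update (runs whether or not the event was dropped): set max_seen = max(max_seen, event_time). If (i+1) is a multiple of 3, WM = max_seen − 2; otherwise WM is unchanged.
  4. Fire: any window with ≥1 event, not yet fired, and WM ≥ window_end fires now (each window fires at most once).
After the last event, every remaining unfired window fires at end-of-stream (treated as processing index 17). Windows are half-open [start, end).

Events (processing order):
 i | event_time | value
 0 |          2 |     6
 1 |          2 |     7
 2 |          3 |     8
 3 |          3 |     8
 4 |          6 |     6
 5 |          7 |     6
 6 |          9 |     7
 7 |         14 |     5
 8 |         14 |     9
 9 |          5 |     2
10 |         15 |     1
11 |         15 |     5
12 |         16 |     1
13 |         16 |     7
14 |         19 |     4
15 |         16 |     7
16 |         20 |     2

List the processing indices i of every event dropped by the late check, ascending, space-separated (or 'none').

i=0 t=2 v=6: → [0,4); WM=−∞
i=1 t=2 v=7: → [0,4); WM=−∞
i=2 t=3 v=8: → [0,4); WM=1
i=3 t=3 v=8: → [0,4); WM=1
i=4 t=6 v=6: → [4,8); WM=1
i=5 t=7 v=6: → [4,8); WM=5; [0,4) fires=3
i=6 t=9 v=7: → [8,12); WM=5
i=7 t=14 v=5: → [12,16); WM=5
i=8 t=14 v=9: → [12,16); WM=12; [4,8) fires=1 [8,12) fires=1
i=9 t=5 v=2: DROP (t<12-3); WM=12
i=10 t=15 v=1: → [12,16); WM=12
i=11 t=15 v=5: → [12,16); WM=13
i=12 t=16 v=1: → [16,20); WM=13
i=13 t=16 v=7: → [16,20); WM=13
i=14 t=19 v=4: → [16,20); WM=17; [12,16) fires=3
i=15 t=16 v=7: → [16,20); WM=17
i=16 t=20 v=2: → [20,24); WM=17

9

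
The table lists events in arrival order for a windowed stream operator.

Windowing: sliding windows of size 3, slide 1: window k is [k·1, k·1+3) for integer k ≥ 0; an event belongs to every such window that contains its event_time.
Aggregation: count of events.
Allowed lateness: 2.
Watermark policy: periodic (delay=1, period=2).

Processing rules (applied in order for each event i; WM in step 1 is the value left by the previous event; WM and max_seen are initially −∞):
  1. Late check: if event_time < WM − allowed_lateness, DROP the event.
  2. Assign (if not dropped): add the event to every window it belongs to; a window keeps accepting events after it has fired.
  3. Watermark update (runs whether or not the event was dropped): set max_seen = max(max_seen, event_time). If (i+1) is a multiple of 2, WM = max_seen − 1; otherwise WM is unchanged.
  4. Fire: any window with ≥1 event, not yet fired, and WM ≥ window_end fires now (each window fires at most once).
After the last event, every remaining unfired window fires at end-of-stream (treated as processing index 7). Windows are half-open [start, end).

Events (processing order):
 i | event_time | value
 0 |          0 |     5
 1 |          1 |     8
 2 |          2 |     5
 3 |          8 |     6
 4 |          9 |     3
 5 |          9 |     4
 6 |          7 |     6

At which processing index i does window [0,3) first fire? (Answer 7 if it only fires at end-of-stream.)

3

i=0 t=0 v=5: → [0,3); WM=−∞
i=1 t=1 v=8: → [1,4),[0,3); WM=0
i=2 t=2 v=5: → [2,5),[1,4),[0,3); WM=0
i=3 t=8 v=6: → [8,11),[7,10),[6,9); WM=7; [0,3) fires=3 [1,4) fires=2 [2,5) fires=1
i=4 t=9 v=3: → [9,12),[8,11),[7,10); WM=7
i=5 t=9 v=4: → [9,12),[8,11),[7,10); WM=8
i=6 t=7 v=6: → [7,10),[6,9),[5,8); WM=8; [5,8) fires=1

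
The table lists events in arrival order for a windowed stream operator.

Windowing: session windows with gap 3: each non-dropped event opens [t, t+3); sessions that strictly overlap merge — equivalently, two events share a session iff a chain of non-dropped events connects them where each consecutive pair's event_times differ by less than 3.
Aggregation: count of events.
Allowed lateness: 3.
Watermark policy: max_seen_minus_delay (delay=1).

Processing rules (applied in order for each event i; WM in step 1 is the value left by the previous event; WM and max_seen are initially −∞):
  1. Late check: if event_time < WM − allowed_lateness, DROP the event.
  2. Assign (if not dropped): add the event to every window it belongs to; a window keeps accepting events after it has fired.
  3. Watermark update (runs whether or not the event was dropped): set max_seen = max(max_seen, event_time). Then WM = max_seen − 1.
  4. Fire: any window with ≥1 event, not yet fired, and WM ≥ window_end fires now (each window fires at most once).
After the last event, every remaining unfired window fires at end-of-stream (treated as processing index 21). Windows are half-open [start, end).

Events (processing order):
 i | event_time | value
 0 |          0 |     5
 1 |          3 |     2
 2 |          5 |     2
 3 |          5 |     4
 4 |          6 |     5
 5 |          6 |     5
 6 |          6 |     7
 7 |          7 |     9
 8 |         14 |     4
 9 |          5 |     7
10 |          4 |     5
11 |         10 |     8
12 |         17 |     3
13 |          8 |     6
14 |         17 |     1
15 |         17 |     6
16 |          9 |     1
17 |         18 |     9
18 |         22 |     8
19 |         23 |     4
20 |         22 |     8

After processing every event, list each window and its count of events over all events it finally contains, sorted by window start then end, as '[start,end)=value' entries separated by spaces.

[0,3)=1 [3,10)=7 [10,13)=1 [14,17)=1 [17,21)=4 [22,26)=3

i=0 t=0 v=5: → [0,3); WM=-1
i=1 t=3 v=2: → [3,6); WM=2
i=2 t=5 v=2: → [3,8); WM=4
i=3 t=5 v=4: → [3,8); WM=4
i=4 t=6 v=5: → [3,9); WM=5
i=5 t=6 v=5: → [3,9); WM=5
i=6 t=6 v=7: → [3,9); WM=5
i=7 t=7 v=9: → [3,10); WM=6
i=8 t=14 v=4: → [14,17); WM=13
i=9 t=5 v=7: DROP (t<13-3); WM=13
i=10 t=4 v=5: DROP (t<13-3); WM=13
i=11 t=10 v=8: → [10,13); WM=13
i=12 t=17 v=3: → [17,20); WM=16
i=13 t=8 v=6: DROP (t<16-3); WM=16
i=14 t=17 v=1: → [17,20); WM=16
i=15 t=17 v=6: → [17,20); WM=16
i=16 t=9 v=1: DROP (t<16-3); WM=16
i=17 t=18 v=9: → [17,21); WM=17
i=18 t=22 v=8: → [22,25); WM=21
i=19 t=23 v=4: → [22,26); WM=22
i=20 t=22 v=8: → [22,26); WM=22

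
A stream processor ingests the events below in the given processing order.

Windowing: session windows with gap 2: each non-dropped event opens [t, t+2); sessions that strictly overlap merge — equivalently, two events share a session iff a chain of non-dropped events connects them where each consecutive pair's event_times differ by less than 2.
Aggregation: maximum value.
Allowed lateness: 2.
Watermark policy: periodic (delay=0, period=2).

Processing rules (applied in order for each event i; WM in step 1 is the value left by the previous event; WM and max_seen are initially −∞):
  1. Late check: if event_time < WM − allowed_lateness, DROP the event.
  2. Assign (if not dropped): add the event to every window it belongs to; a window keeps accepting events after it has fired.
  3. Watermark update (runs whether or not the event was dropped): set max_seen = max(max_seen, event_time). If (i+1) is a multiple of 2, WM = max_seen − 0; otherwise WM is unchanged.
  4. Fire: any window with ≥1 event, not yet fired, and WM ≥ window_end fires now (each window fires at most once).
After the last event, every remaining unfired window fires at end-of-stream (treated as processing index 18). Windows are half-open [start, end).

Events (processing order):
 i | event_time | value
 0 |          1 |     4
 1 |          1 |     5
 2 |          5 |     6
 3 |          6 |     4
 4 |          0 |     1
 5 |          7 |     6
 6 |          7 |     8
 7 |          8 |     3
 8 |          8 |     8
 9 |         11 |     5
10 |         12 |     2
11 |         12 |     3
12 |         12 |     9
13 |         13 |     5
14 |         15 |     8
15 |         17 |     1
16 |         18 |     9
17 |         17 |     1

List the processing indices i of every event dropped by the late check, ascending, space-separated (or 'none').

i=0 t=1 v=4: → [1,3); WM=−∞
i=1 t=1 v=5: → [1,3); WM=1
i=2 t=5 v=6: → [5,7); WM=1
i=3 t=6 v=4: → [5,8); WM=6
i=4 t=0 v=1: DROP (t<6-2); WM=6
i=5 t=7 v=6: → [5,9); WM=7
i=6 t=7 v=8: → [5,9); WM=7
i=7 t=8 v=3: → [5,10); WM=8
i=8 t=8 v=8: → [5,10); WM=8
i=9 t=11 v=5: → [11,13); WM=11
i=10 t=12 v=2: → [11,14); WM=11
i=11 t=12 v=3: → [11,14); WM=12
i=12 t=12 v=9: → [11,14); WM=12
i=13 t=13 v=5: → [11,15); WM=13
i=14 t=15 v=8: → [15,17); WM=13
i=15 t=17 v=1: → [17,19); WM=17
i=16 t=18 v=9: → [17,20); WM=17
i=17 t=17 v=1: → [17,20); WM=18

4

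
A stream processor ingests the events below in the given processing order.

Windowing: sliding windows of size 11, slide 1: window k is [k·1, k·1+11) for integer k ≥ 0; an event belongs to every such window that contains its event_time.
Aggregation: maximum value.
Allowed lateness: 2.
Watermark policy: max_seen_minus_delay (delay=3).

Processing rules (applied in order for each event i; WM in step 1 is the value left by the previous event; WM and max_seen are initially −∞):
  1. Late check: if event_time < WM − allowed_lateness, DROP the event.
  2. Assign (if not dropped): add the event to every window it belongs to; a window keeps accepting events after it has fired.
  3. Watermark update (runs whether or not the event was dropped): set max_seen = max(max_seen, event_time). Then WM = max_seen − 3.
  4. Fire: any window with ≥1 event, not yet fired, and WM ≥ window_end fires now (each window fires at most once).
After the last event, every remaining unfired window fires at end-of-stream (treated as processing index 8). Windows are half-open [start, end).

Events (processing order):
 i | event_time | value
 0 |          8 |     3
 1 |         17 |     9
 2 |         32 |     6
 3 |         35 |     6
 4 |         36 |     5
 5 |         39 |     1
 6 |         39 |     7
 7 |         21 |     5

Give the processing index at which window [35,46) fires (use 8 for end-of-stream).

8

i=0 t=8 v=3: → [8,19),[7,18),[6,17),[5,16),[4,15),[3,14),[2,13),[1,12),[0,11); WM=5
i=1 t=17 v=9: → [17,28),[16,27),[15,26),[14,25),[13,24),[12,23),[11,22),[10,21),[9,20),[8,19),[7,18); WM=14; [0,11) fires=3 [1,12) fires=3 [2,13) fires=3 [3,14) fires=3
i=2 t=32 v=6: → [32,43),[31,42),[30,41),[29,40),[28,39),[27,38),[26,37),[25,36),[24,35),[23,34),[22,33); WM=29; [4,15) fires=3 [5,16) fires=3 [6,17) fires=3 [7,18) fires=9 [8,19) fires=9 [9,20) fires=9 [10,21) fires=9 [11,22) fires=9 [12,23) fires=9 [13,24) fires=9 [14,25) fires=9 [15,26) fires=9 [16,27) fires=9 [17,28) fires=9
i=3 t=35 v=6: → [35,46),[34,45),[33,44),[32,43),[31,42),[30,41),[29,40),[28,39),[27,38),[26,37),[25,36); WM=32
i=4 t=36 v=5: → [36,47),[35,46),[34,45),[33,44),[32,43),[31,42),[30,41),[29,40),[28,39),[27,38),[26,37); WM=33; [22,33) fires=6
i=5 t=39 v=1: → [39,50),[38,49),[37,48),[36,47),[35,46),[34,45),[33,44),[32,43),[31,42),[30,41),[29,40); WM=36; [23,34) fires=6 [24,35) fires=6 [25,36) fires=6
i=6 t=39 v=7: → [39,50),[38,49),[37,48),[36,47),[35,46),[34,45),[33,44),[32,43),[31,42),[30,41),[29,40); WM=36
i=7 t=21 v=5: DROP (t<36-2); WM=36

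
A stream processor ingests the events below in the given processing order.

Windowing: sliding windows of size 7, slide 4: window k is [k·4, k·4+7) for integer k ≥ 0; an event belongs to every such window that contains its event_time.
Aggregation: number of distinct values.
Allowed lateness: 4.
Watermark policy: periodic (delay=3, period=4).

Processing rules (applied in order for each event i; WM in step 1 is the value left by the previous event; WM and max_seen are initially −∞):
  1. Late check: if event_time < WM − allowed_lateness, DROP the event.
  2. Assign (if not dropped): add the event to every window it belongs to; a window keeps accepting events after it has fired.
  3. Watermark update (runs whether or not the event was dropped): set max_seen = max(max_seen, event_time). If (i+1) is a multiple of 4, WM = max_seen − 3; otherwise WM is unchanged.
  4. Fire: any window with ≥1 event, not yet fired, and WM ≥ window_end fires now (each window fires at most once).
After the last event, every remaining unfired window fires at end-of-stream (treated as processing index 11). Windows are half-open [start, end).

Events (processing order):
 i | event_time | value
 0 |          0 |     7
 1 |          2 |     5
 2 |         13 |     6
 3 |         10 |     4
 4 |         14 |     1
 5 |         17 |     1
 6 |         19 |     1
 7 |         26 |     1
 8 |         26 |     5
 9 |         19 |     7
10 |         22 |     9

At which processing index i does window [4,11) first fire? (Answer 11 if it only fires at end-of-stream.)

i=0 t=0 v=7: → [0,7); WM=−∞
i=1 t=2 v=5: → [0,7); WM=−∞
i=2 t=13 v=6: → [12,19),[8,15); WM=−∞
i=3 t=10 v=4: → [8,15),[4,11); WM=10; [0,7) fires=2
i=4 t=14 v=1: → [12,19),[8,15); WM=10
i=5 t=17 v=1: → [16,23),[12,19); WM=10
i=6 t=19 v=1: → [16,23); WM=10
i=7 t=26 v=1: → [24,31),[20,27); WM=23; [4,11) fires=1 [8,15) fires=3 [12,19) fires=2 [16,23) fires=1
i=8 t=26 v=5: → [24,31),[20,27); WM=23
i=9 t=19 v=7: → [16,23); WM=23
i=10 t=22 v=9: → [20,27),[16,23); WM=23

7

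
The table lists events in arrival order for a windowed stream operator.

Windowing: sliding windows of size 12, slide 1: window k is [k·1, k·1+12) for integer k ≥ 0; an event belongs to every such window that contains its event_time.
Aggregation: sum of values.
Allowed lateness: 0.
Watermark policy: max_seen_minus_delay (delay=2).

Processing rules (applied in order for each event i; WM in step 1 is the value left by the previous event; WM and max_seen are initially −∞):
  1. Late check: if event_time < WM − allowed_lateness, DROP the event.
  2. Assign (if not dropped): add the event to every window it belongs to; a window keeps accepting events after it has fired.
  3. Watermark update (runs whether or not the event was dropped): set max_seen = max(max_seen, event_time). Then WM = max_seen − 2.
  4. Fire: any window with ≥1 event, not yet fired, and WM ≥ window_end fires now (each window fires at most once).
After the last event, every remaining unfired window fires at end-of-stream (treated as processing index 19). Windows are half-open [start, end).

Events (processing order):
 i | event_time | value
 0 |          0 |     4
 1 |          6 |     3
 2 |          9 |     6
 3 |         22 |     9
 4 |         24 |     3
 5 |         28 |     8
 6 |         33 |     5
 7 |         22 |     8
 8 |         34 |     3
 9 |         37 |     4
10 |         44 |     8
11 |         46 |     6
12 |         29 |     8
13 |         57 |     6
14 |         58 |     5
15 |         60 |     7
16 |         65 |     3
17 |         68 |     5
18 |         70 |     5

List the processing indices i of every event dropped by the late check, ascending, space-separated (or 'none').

i=0 t=0 v=4: → [0,12); WM=-2
i=1 t=6 v=3: → [6,18),[5,17),[4,16),[3,15),[2,14),[1,13),[0,12); WM=4
i=2 t=9 v=6: → [9,21),[8,20),[7,19),[6,18),[5,17),[4,16),[3,15),[2,14),[1,13),[0,12); WM=7
i=3 t=22 v=9: → [22,34),[21,33),[20,32),[19,31),[18,30),[17,29),[16,28),[15,27),[14,26),[13,25),[12,24),[11,23); WM=20; [0,12) fires=13 [1,13) fires=9 [2,14) fires=9 [3,15) fires=9 [4,16) fires=9 [5,17) fires=9 [6,18) fires=9 [7,19) fires=6 [8,20) fires=6
i=4 t=24 v=3: → [24,36),[23,35),[22,34),[21,33),[20,32),[19,31),[18,30),[17,29),[16,28),[15,27),[14,26),[13,25); WM=22; [9,21) fires=6
i=5 t=28 v=8: → [28,40),[27,39),[26,38),[25,37),[24,36),[23,35),[22,34),[21,33),[20,32),[19,31),[18,30),[17,29); WM=26; [11,23) fires=9 [12,24) fires=9 [13,25) fires=12 [14,26) fires=12
i=6 t=33 v=5: → [33,45),[32,44),[31,43),[30,42),[29,41),[28,40),[27,39),[26,38),[25,37),[24,36),[23,35),[22,34); WM=31; [15,27) fires=12 [16,28) fires=12 [17,29) fires=20 [18,30) fires=20 [19,31) fires=20
i=7 t=22 v=8: DROP (t<31-0); WM=31
i=8 t=34 v=3: → [34,46),[33,45),[32,44),[31,43),[30,42),[29,41),[28,40),[27,39),[26,38),[25,37),[24,36),[23,35); WM=32; [20,32) fires=20
i=9 t=37 v=4: → [37,49),[36,48),[35,47),[34,46),[33,45),[32,44),[31,43),[30,42),[29,41),[28,40),[27,39),[26,38); WM=35; [21,33) fires=20 [22,34) fires=25 [23,35) fires=19
i=10 t=44 v=8: → [44,56),[43,55),[42,54),[41,53),[40,52),[39,51),[38,50),[37,49),[36,48),[35,47),[34,46),[33,45); WM=42; [24,36) fires=19 [25,37) fires=16 [26,38) fires=20 [27,39) fires=20 [28,40) fires=20 [29,41) fires=12 [30,42) fires=12
i=11 t=46 v=6: → [46,58),[45,57),[44,56),[43,55),[42,54),[41,53),[40,52),[39,51),[38,50),[37,49),[36,48),[35,47); WM=44; [31,43) fires=12 [32,44) fires=12
i=12 t=29 v=8: DROP (t<44-0); WM=44
i=13 t=57 v=6: → [57,69),[56,68),[55,67),[54,66),[53,65),[52,64),[51,63),[50,62),[49,61),[48,60),[47,59),[46,58); WM=55; [33,45) fires=20 [34,46) fires=15 [35,47) fires=18 [36,48) fires=18 [37,49) fires=18 [38,50) fires=14 [39,51) fires=14 [40,52) fires=14 [41,53) fires=14 [42,54) fires=14 [43,55) fires=14
i=14 t=58 v=5: → [58,70),[57,69),[56,68),[55,67),[54,66),[53,65),[52,64),[51,63),[50,62),[49,61),[48,60),[47,59); WM=56; [44,56) fires=14
i=15 t=60 v=7: → [60,72),[59,71),[58,70),[57,69),[56,68),[55,67),[54,66),[53,65),[52,64),[51,63),[50,62),[49,61); WM=58; [45,57) fires=6 [46,58) fires=12
i=16 t=65 v=3: → [65,77),[64,76),[63,75),[62,74),[61,73),[60,72),[59,71),[58,70),[57,69),[56,68),[55,67),[54,66); WM=63; [47,59) fires=11 [48,60) fires=11 [49,61) fires=18 [50,62) fires=18 [51,63) fires=18
i=17 t=68 v=5: → [68,80),[67,79),[66,78),[65,77),[64,76),[63,75),[62,74),[61,73),[60,72),[59,71),[58,70),[57,69); WM=66; [52,64) fires=18 [53,65) fires=18 [54,66) fires=21
i=18 t=70 v=5: → [70,82),[69,81),[68,80),[67,79),[66,78),[65,77),[64,76),[63,75),[62,74),[61,73),[60,72),[59,71); WM=68; [55,67) fires=21 [56,68) fires=21

7 12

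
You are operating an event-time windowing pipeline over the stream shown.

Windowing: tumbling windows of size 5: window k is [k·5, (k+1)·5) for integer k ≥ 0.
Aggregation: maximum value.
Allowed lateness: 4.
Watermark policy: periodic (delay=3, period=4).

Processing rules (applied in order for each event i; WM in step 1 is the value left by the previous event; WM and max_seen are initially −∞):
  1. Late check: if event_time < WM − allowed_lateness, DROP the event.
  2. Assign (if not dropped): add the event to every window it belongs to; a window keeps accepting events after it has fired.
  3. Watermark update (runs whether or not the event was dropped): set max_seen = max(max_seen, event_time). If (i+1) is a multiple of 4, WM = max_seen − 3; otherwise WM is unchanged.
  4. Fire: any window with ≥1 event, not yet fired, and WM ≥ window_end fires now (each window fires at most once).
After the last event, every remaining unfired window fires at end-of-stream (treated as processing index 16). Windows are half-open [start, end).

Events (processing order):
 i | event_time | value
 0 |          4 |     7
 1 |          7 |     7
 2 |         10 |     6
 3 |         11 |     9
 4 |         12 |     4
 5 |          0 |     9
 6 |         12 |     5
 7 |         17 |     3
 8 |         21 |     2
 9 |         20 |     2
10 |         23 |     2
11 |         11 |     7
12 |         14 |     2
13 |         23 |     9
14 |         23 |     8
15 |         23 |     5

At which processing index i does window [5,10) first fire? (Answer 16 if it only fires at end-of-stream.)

i=0 t=4 v=7: → [0,5); WM=−∞
i=1 t=7 v=7: → [5,10); WM=−∞
i=2 t=10 v=6: → [10,15); WM=−∞
i=3 t=11 v=9: → [10,15); WM=8; [0,5) fires=7
i=4 t=12 v=4: → [10,15); WM=8
i=5 t=0 v=9: DROP (t<8-4); WM=8
i=6 t=12 v=5: → [10,15); WM=8
i=7 t=17 v=3: → [15,20); WM=14; [5,10) fires=7
i=8 t=21 v=2: → [20,25); WM=14
i=9 t=20 v=2: → [20,25); WM=14
i=10 t=23 v=2: → [20,25); WM=14
i=11 t=11 v=7: → [10,15); WM=20; [10,15) fires=9 [15,20) fires=3
i=12 t=14 v=2: DROP (t<20-4); WM=20
i=13 t=23 v=9: → [20,25); WM=20
i=14 t=23 v=8: → [20,25); WM=20
i=15 t=23 v=5: → [20,25); WM=20

7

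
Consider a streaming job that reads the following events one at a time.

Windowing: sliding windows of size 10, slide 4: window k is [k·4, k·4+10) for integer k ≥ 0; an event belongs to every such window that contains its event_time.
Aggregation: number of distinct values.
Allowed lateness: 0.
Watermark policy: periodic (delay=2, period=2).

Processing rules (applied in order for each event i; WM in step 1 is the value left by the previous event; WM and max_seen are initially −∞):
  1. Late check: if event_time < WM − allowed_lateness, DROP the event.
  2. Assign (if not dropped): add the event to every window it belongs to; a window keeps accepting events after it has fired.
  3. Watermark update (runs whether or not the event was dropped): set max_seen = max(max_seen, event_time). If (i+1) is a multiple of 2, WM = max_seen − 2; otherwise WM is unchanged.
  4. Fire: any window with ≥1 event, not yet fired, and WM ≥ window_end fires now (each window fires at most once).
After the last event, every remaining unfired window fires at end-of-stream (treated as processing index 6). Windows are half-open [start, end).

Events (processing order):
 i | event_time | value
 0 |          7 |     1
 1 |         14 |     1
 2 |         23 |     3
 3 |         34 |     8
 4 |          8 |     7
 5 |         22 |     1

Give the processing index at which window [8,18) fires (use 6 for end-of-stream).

3

i=0 t=7 v=1: → [4,14),[0,10); WM=−∞
i=1 t=14 v=1: → [12,22),[8,18); WM=12; [0,10) fires=1
i=2 t=23 v=3: → [20,30),[16,26); WM=12
i=3 t=34 v=8: → [32,42),[28,38); WM=32; [4,14) fires=1 [8,18) fires=1 [12,22) fires=1 [16,26) fires=1 [20,30) fires=1
i=4 t=8 v=7: DROP (t<32-0); WM=32
i=5 t=22 v=1: DROP (t<32-0); WM=32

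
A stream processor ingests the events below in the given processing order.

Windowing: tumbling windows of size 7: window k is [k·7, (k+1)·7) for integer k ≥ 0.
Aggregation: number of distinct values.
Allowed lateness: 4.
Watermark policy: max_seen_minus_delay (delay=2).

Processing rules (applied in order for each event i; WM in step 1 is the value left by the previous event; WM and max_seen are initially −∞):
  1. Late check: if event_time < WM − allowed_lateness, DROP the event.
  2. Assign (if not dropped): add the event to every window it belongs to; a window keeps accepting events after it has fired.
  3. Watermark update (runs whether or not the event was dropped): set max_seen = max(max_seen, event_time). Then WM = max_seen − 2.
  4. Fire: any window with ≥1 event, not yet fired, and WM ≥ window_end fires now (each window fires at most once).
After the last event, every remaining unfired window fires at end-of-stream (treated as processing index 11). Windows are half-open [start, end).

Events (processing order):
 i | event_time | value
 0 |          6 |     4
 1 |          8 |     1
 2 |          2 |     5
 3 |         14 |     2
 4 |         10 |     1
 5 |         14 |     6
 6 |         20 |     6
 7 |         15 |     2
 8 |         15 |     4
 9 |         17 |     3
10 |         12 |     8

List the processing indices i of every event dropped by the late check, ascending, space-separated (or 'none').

i=0 t=6 v=4: → [0,7); WM=4
i=1 t=8 v=1: → [7,14); WM=6
i=2 t=2 v=5: → [0,7); WM=6
i=3 t=14 v=2: → [14,21); WM=12; [0,7) fires=2
i=4 t=10 v=1: → [7,14); WM=12
i=5 t=14 v=6: → [14,21); WM=12
i=6 t=20 v=6: → [14,21); WM=18; [7,14) fires=1
i=7 t=15 v=2: → [14,21); WM=18
i=8 t=15 v=4: → [14,21); WM=18
i=9 t=17 v=3: → [14,21); WM=18
i=10 t=12 v=8: DROP (t<18-4); WM=18

10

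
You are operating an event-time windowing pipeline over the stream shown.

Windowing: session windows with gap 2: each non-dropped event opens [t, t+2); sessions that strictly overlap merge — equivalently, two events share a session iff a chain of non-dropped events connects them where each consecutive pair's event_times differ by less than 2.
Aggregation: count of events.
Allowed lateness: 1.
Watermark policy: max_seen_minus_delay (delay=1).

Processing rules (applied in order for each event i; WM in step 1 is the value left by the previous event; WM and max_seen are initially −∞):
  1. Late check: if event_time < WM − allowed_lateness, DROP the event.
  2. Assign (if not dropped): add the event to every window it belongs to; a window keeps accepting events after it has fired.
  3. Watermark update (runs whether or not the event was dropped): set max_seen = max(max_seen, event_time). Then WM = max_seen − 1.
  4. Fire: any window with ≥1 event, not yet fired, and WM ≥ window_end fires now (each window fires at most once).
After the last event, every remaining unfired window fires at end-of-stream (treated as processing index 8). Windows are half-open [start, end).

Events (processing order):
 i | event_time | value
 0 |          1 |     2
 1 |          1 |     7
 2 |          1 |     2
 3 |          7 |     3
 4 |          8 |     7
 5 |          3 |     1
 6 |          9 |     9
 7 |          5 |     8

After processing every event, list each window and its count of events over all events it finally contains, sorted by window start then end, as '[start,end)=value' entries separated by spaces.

[1,3)=3 [7,11)=3

i=0 t=1 v=2: → [1,3); WM=0
i=1 t=1 v=7: → [1,3); WM=0
i=2 t=1 v=2: → [1,3); WM=0
i=3 t=7 v=3: → [7,9); WM=6
i=4 t=8 v=7: → [7,10); WM=7
i=5 t=3 v=1: DROP (t<7-1); WM=7
i=6 t=9 v=9: → [7,11); WM=8
i=7 t=5 v=8: DROP (t<8-1); WM=8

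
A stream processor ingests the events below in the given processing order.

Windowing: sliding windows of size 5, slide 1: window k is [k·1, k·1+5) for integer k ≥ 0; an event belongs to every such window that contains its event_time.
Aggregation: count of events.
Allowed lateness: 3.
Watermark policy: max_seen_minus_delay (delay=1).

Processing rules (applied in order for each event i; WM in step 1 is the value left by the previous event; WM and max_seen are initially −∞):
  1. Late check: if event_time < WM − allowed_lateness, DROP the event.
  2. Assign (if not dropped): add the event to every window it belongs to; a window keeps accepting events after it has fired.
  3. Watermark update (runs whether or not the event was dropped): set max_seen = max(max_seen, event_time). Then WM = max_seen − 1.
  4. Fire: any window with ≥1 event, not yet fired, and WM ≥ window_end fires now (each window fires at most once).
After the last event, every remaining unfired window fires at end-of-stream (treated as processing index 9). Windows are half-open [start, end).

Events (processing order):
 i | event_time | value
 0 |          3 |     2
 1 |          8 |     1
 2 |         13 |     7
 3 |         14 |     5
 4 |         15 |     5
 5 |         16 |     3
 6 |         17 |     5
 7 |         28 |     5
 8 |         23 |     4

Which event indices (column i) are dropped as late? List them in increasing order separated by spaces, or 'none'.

i=0 t=3 v=2: → [3,8),[2,7),[1,6),[0,5); WM=2
i=1 t=8 v=1: → [8,13),[7,12),[6,11),[5,10),[4,9); WM=7; [0,5) fires=1 [1,6) fires=1 [2,7) fires=1
i=2 t=13 v=7: → [13,18),[12,17),[11,16),[10,15),[9,14); WM=12; [3,8) fires=1 [4,9) fires=1 [5,10) fires=1 [6,11) fires=1 [7,12) fires=1
i=3 t=14 v=5: → [14,19),[13,18),[12,17),[11,16),[10,15); WM=13; [8,13) fires=1
i=4 t=15 v=5: → [15,20),[14,19),[13,18),[12,17),[11,16); WM=14; [9,14) fires=1
i=5 t=16 v=3: → [16,21),[15,20),[14,19),[13,18),[12,17); WM=15; [10,15) fires=2
i=6 t=17 v=5: → [17,22),[16,21),[15,20),[14,19),[13,18); WM=16; [11,16) fires=3
i=7 t=28 v=5: → [28,33),[27,32),[26,31),[25,30),[24,29); WM=27; [12,17) fires=4 [13,18) fires=5 [14,19) fires=4 [15,20) fires=3 [16,21) fires=2 [17,22) fires=1
i=8 t=23 v=4: DROP (t<27-3); WM=27

8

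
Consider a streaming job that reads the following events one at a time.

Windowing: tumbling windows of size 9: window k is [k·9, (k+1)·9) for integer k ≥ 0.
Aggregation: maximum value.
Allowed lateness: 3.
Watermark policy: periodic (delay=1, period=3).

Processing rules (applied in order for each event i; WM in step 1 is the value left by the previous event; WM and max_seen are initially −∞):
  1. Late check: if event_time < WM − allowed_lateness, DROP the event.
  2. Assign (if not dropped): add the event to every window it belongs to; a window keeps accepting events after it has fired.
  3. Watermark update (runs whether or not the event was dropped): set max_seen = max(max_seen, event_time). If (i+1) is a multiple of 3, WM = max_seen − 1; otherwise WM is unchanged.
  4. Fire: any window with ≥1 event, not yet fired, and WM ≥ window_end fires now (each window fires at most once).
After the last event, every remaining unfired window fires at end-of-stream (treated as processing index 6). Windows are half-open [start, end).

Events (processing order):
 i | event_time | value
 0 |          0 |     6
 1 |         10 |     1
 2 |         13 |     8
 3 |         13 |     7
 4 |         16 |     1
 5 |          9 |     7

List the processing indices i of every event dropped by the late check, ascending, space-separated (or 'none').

i=0 t=0 v=6: → [0,9); WM=−∞
i=1 t=10 v=1: → [9,18); WM=−∞
i=2 t=13 v=8: → [9,18); WM=12; [0,9) fires=6
i=3 t=13 v=7: → [9,18); WM=12
i=4 t=16 v=1: → [9,18); WM=12
i=5 t=9 v=7: → [9,18); WM=15

none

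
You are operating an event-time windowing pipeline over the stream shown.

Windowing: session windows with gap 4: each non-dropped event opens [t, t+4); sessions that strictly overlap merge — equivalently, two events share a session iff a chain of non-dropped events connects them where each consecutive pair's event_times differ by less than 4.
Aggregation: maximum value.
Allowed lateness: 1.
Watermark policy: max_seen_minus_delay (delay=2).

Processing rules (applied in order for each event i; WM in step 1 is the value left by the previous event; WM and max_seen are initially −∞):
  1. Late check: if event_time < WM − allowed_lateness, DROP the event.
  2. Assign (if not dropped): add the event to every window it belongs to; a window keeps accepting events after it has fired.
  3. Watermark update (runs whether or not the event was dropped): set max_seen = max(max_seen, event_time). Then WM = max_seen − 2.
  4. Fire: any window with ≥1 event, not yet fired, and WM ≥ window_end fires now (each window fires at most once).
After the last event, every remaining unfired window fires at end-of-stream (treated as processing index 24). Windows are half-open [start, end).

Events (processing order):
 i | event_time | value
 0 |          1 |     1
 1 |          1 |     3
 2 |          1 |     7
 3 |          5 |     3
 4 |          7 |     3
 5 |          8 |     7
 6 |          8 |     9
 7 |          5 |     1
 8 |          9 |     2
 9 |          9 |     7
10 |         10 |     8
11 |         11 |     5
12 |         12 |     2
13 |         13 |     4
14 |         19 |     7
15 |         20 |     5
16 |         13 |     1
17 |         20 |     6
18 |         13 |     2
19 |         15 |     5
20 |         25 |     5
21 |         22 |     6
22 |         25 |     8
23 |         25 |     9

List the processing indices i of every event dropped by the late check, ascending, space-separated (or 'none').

16 18 19

i=0 t=1 v=1: → [1,5); WM=-1
i=1 t=1 v=3: → [1,5); WM=-1
i=2 t=1 v=7: → [1,5); WM=-1
i=3 t=5 v=3: → [5,9); WM=3
i=4 t=7 v=3: → [5,11); WM=5
i=5 t=8 v=7: → [5,12); WM=6
i=6 t=8 v=9: → [5,12); WM=6
i=7 t=5 v=1: → [5,12); WM=6
i=8 t=9 v=2: → [5,13); WM=7
i=9 t=9 v=7: → [5,13); WM=7
i=10 t=10 v=8: → [5,14); WM=8
i=11 t=11 v=5: → [5,15); WM=9
i=12 t=12 v=2: → [5,16); WM=10
i=13 t=13 v=4: → [5,17); WM=11
i=14 t=19 v=7: → [19,23); WM=17
i=15 t=20 v=5: → [19,24); WM=18
i=16 t=13 v=1: DROP (t<18-1); WM=18
i=17 t=20 v=6: → [19,24); WM=18
i=18 t=13 v=2: DROP (t<18-1); WM=18
i=19 t=15 v=5: DROP (t<18-1); WM=18
i=20 t=25 v=5: → [25,29); WM=23
i=21 t=22 v=6: → [19,29); WM=23
i=22 t=25 v=8: → [19,29); WM=23
i=23 t=25 v=9: → [19,29); WM=23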